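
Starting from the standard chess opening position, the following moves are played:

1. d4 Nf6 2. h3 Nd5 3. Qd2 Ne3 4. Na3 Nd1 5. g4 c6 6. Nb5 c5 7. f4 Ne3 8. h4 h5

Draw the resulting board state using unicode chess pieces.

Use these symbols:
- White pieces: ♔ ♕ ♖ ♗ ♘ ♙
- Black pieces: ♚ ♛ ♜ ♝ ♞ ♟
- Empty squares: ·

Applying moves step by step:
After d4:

♜ ♞ ♝ ♛ ♚ ♝ ♞ ♜
♟ ♟ ♟ ♟ ♟ ♟ ♟ ♟
· · · · · · · ·
· · · · · · · ·
· · · ♙ · · · ·
· · · · · · · ·
♙ ♙ ♙ · ♙ ♙ ♙ ♙
♖ ♘ ♗ ♕ ♔ ♗ ♘ ♖


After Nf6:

♜ ♞ ♝ ♛ ♚ ♝ · ♜
♟ ♟ ♟ ♟ ♟ ♟ ♟ ♟
· · · · · ♞ · ·
· · · · · · · ·
· · · ♙ · · · ·
· · · · · · · ·
♙ ♙ ♙ · ♙ ♙ ♙ ♙
♖ ♘ ♗ ♕ ♔ ♗ ♘ ♖


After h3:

♜ ♞ ♝ ♛ ♚ ♝ · ♜
♟ ♟ ♟ ♟ ♟ ♟ ♟ ♟
· · · · · ♞ · ·
· · · · · · · ·
· · · ♙ · · · ·
· · · · · · · ♙
♙ ♙ ♙ · ♙ ♙ ♙ ·
♖ ♘ ♗ ♕ ♔ ♗ ♘ ♖


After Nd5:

♜ ♞ ♝ ♛ ♚ ♝ · ♜
♟ ♟ ♟ ♟ ♟ ♟ ♟ ♟
· · · · · · · ·
· · · ♞ · · · ·
· · · ♙ · · · ·
· · · · · · · ♙
♙ ♙ ♙ · ♙ ♙ ♙ ·
♖ ♘ ♗ ♕ ♔ ♗ ♘ ♖


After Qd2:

♜ ♞ ♝ ♛ ♚ ♝ · ♜
♟ ♟ ♟ ♟ ♟ ♟ ♟ ♟
· · · · · · · ·
· · · ♞ · · · ·
· · · ♙ · · · ·
· · · · · · · ♙
♙ ♙ ♙ ♕ ♙ ♙ ♙ ·
♖ ♘ ♗ · ♔ ♗ ♘ ♖


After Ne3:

♜ ♞ ♝ ♛ ♚ ♝ · ♜
♟ ♟ ♟ ♟ ♟ ♟ ♟ ♟
· · · · · · · ·
· · · · · · · ·
· · · ♙ · · · ·
· · · · ♞ · · ♙
♙ ♙ ♙ ♕ ♙ ♙ ♙ ·
♖ ♘ ♗ · ♔ ♗ ♘ ♖


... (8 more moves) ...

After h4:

♜ ♞ ♝ ♛ ♚ ♝ · ♜
♟ ♟ · ♟ ♟ ♟ ♟ ♟
· · · · · · · ·
· ♘ ♟ · · · · ·
· · · ♙ · ♙ ♙ ♙
· · · · ♞ · · ·
♙ ♙ ♙ ♕ ♙ · · ·
♖ · ♗ · ♔ ♗ ♘ ♖


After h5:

♜ ♞ ♝ ♛ ♚ ♝ · ♜
♟ ♟ · ♟ ♟ ♟ ♟ ·
· · · · · · · ·
· ♘ ♟ · · · · ♟
· · · ♙ · ♙ ♙ ♙
· · · · ♞ · · ·
♙ ♙ ♙ ♕ ♙ · · ·
♖ · ♗ · ♔ ♗ ♘ ♖



  a b c d e f g h
  ─────────────────
8│♜ ♞ ♝ ♛ ♚ ♝ · ♜│8
7│♟ ♟ · ♟ ♟ ♟ ♟ ·│7
6│· · · · · · · ·│6
5│· ♘ ♟ · · · · ♟│5
4│· · · ♙ · ♙ ♙ ♙│4
3│· · · · ♞ · · ·│3
2│♙ ♙ ♙ ♕ ♙ · · ·│2
1│♖ · ♗ · ♔ ♗ ♘ ♖│1
  ─────────────────
  a b c d e f g h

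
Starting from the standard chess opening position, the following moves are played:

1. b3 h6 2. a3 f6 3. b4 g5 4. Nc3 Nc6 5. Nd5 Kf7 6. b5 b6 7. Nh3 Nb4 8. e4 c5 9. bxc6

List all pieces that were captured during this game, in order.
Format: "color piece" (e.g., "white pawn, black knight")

Tracking captures:
  bxc6: captured black pawn

black pawn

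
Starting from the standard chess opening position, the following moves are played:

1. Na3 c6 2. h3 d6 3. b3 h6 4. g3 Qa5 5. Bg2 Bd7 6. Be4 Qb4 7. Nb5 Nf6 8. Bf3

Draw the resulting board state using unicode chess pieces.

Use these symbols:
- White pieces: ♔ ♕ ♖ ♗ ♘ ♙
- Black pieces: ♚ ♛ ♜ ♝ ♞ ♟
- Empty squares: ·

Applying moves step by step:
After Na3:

♜ ♞ ♝ ♛ ♚ ♝ ♞ ♜
♟ ♟ ♟ ♟ ♟ ♟ ♟ ♟
· · · · · · · ·
· · · · · · · ·
· · · · · · · ·
♘ · · · · · · ·
♙ ♙ ♙ ♙ ♙ ♙ ♙ ♙
♖ · ♗ ♕ ♔ ♗ ♘ ♖


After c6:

♜ ♞ ♝ ♛ ♚ ♝ ♞ ♜
♟ ♟ · ♟ ♟ ♟ ♟ ♟
· · ♟ · · · · ·
· · · · · · · ·
· · · · · · · ·
♘ · · · · · · ·
♙ ♙ ♙ ♙ ♙ ♙ ♙ ♙
♖ · ♗ ♕ ♔ ♗ ♘ ♖


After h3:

♜ ♞ ♝ ♛ ♚ ♝ ♞ ♜
♟ ♟ · ♟ ♟ ♟ ♟ ♟
· · ♟ · · · · ·
· · · · · · · ·
· · · · · · · ·
♘ · · · · · · ♙
♙ ♙ ♙ ♙ ♙ ♙ ♙ ·
♖ · ♗ ♕ ♔ ♗ ♘ ♖


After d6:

♜ ♞ ♝ ♛ ♚ ♝ ♞ ♜
♟ ♟ · · ♟ ♟ ♟ ♟
· · ♟ ♟ · · · ·
· · · · · · · ·
· · · · · · · ·
♘ · · · · · · ♙
♙ ♙ ♙ ♙ ♙ ♙ ♙ ·
♖ · ♗ ♕ ♔ ♗ ♘ ♖


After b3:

♜ ♞ ♝ ♛ ♚ ♝ ♞ ♜
♟ ♟ · · ♟ ♟ ♟ ♟
· · ♟ ♟ · · · ·
· · · · · · · ·
· · · · · · · ·
♘ ♙ · · · · · ♙
♙ · ♙ ♙ ♙ ♙ ♙ ·
♖ · ♗ ♕ ♔ ♗ ♘ ♖


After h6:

♜ ♞ ♝ ♛ ♚ ♝ ♞ ♜
♟ ♟ · · ♟ ♟ ♟ ·
· · ♟ ♟ · · · ♟
· · · · · · · ·
· · · · · · · ·
♘ ♙ · · · · · ♙
♙ · ♙ ♙ ♙ ♙ ♙ ·
♖ · ♗ ♕ ♔ ♗ ♘ ♖


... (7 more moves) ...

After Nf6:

♜ ♞ · · ♚ ♝ · ♜
♟ ♟ · ♝ ♟ ♟ ♟ ·
· · ♟ ♟ · ♞ · ♟
· ♘ · · · · · ·
· ♛ · · ♗ · · ·
· ♙ · · · · ♙ ♙
♙ · ♙ ♙ ♙ ♙ · ·
♖ · ♗ ♕ ♔ · ♘ ♖


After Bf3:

♜ ♞ · · ♚ ♝ · ♜
♟ ♟ · ♝ ♟ ♟ ♟ ·
· · ♟ ♟ · ♞ · ♟
· ♘ · · · · · ·
· ♛ · · · · · ·
· ♙ · · · ♗ ♙ ♙
♙ · ♙ ♙ ♙ ♙ · ·
♖ · ♗ ♕ ♔ · ♘ ♖



  a b c d e f g h
  ─────────────────
8│♜ ♞ · · ♚ ♝ · ♜│8
7│♟ ♟ · ♝ ♟ ♟ ♟ ·│7
6│· · ♟ ♟ · ♞ · ♟│6
5│· ♘ · · · · · ·│5
4│· ♛ · · · · · ·│4
3│· ♙ · · · ♗ ♙ ♙│3
2│♙ · ♙ ♙ ♙ ♙ · ·│2
1│♖ · ♗ ♕ ♔ · ♘ ♖│1
  ─────────────────
  a b c d e f g h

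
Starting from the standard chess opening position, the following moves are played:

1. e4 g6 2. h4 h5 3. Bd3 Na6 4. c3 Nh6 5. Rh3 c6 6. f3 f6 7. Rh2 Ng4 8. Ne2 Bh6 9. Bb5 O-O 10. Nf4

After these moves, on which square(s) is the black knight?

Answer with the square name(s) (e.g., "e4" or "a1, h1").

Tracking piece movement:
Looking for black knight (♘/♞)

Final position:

  a b c d e f g h
  ─────────────────
8│♜ · ♝ ♛ · ♜ ♚ ·│8
7│♟ ♟ · ♟ ♟ · · ·│7
6│♞ · ♟ · · ♟ ♟ ♝│6
5│· ♗ · · · · · ♟│5
4│· · · · ♙ ♘ ♞ ♙│4
3│· · ♙ · · ♙ · ·│3
2│♙ ♙ · ♙ · · ♙ ♖│2
1│♖ ♘ ♗ ♕ ♔ · · ·│1
  ─────────────────
  a b c d e f g h


a6, g4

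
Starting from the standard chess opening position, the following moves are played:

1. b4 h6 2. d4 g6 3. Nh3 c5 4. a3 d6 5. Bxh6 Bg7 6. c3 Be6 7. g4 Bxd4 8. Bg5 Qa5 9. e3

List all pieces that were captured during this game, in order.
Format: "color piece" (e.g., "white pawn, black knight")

Tracking captures:
  Bxh6: captured black pawn
  Bxd4: captured white pawn

black pawn, white pawn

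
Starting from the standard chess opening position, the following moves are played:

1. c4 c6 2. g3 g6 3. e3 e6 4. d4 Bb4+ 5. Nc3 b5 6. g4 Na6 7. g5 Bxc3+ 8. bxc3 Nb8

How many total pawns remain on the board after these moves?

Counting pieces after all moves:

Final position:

  a b c d e f g h
  ─────────────────
8│♜ ♞ ♝ ♛ ♚ · ♞ ♜│8
7│♟ · · ♟ · ♟ · ♟│7
6│· · ♟ · ♟ · ♟ ·│6
5│· ♟ · · · · ♙ ·│5
4│· · ♙ ♙ · · · ·│4
3│· · ♙ · ♙ · · ·│3
2│♙ · · · · ♙ · ♙│2
1│♖ · ♗ ♕ ♔ ♗ ♘ ♖│1
  ─────────────────
  a b c d e f g h


16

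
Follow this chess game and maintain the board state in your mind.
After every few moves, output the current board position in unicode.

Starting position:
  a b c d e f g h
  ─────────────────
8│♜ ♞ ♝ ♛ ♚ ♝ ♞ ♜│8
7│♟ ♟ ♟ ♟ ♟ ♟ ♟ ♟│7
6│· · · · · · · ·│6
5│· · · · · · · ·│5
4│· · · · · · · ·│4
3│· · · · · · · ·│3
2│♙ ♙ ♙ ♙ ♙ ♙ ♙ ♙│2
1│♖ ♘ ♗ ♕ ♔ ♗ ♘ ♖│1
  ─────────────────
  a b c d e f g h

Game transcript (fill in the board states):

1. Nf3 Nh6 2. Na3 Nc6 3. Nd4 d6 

  a b c d e f g h
  ─────────────────
8│♜ · ♝ ♛ ♚ ♝ · ♜│8
7│♟ ♟ ♟ · ♟ ♟ ♟ ♟│7
6│· · ♞ ♟ · · · ♞│6
5│· · · · · · · ·│5
4│· · · ♘ · · · ·│4
3│♘ · · · · · · ·│3
2│♙ ♙ ♙ ♙ ♙ ♙ ♙ ♙│2
1│♖ · ♗ ♕ ♔ ♗ · ♖│1
  ─────────────────
  a b c d e f g h

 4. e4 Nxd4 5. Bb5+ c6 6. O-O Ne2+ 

  a b c d e f g h
  ─────────────────
8│♜ · ♝ ♛ ♚ ♝ · ♜│8
7│♟ ♟ · · ♟ ♟ ♟ ♟│7
6│· · ♟ ♟ · · · ♞│6
5│· ♗ · · · · · ·│5
4│· · · · ♙ · · ·│4
3│♘ · · · · · · ·│3
2│♙ ♙ ♙ ♙ ♞ ♙ ♙ ♙│2
1│♖ · ♗ ♕ · ♖ ♔ ·│1
  ─────────────────
  a b c d e f g h

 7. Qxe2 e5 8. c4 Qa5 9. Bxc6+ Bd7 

  a b c d e f g h
  ─────────────────
8│♜ · · · ♚ ♝ · ♜│8
7│♟ ♟ · ♝ · ♟ ♟ ♟│7
6│· · ♗ ♟ · · · ♞│6
5│♛ · · · ♟ · · ·│5
4│· · ♙ · ♙ · · ·│4
3│♘ · · · · · · ·│3
2│♙ ♙ · ♙ ♕ ♙ ♙ ♙│2
1│♖ · ♗ · · ♖ ♔ ·│1
  ─────────────────
  a b c d e f g h

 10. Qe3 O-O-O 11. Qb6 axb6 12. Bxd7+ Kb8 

  a b c d e f g h
  ─────────────────
8│· ♚ · ♜ · ♝ · ♜│8
7│· ♟ · ♗ · ♟ ♟ ♟│7
6│· ♟ · ♟ · · · ♞│6
5│♛ · · · ♟ · · ·│5
4│· · ♙ · ♙ · · ·│4
3│♘ · · · · · · ·│3
2│♙ ♙ · ♙ · ♙ ♙ ♙│2
1│♖ · ♗ · · ♖ ♔ ·│1
  ─────────────────
  a b c d e f g h

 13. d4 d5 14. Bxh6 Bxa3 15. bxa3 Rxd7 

  a b c d e f g h
  ─────────────────
8│· ♚ · · · · · ♜│8
7│· ♟ · ♜ · ♟ ♟ ♟│7
6│· ♟ · · · · · ♗│6
5│♛ · · ♟ ♟ · · ·│5
4│· · ♙ ♙ ♙ · · ·│4
3│♙ · · · · · · ·│3
2│♙ · · · · ♙ ♙ ♙│2
1│♖ · · · · ♖ ♔ ·│1
  ─────────────────
  a b c d e f g h



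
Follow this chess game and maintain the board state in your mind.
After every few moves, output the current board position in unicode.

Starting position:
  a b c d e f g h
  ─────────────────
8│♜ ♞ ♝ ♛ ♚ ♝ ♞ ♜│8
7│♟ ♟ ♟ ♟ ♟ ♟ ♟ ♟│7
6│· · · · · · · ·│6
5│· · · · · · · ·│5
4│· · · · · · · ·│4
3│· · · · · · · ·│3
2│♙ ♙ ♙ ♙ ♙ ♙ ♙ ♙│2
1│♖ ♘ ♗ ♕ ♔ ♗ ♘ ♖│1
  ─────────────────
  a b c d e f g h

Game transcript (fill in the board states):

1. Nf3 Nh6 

  a b c d e f g h
  ─────────────────
8│♜ ♞ ♝ ♛ ♚ ♝ · ♜│8
7│♟ ♟ ♟ ♟ ♟ ♟ ♟ ♟│7
6│· · · · · · · ♞│6
5│· · · · · · · ·│5
4│· · · · · · · ·│4
3│· · · · · ♘ · ·│3
2│♙ ♙ ♙ ♙ ♙ ♙ ♙ ♙│2
1│♖ ♘ ♗ ♕ ♔ ♗ · ♖│1
  ─────────────────
  a b c d e f g h

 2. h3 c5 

  a b c d e f g h
  ─────────────────
8│♜ ♞ ♝ ♛ ♚ ♝ · ♜│8
7│♟ ♟ · ♟ ♟ ♟ ♟ ♟│7
6│· · · · · · · ♞│6
5│· · ♟ · · · · ·│5
4│· · · · · · · ·│4
3│· · · · · ♘ · ♙│3
2│♙ ♙ ♙ ♙ ♙ ♙ ♙ ·│2
1│♖ ♘ ♗ ♕ ♔ ♗ · ♖│1
  ─────────────────
  a b c d e f g h

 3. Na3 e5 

  a b c d e f g h
  ─────────────────
8│♜ ♞ ♝ ♛ ♚ ♝ · ♜│8
7│♟ ♟ · ♟ · ♟ ♟ ♟│7
6│· · · · · · · ♞│6
5│· · ♟ · ♟ · · ·│5
4│· · · · · · · ·│4
3│♘ · · · · ♘ · ♙│3
2│♙ ♙ ♙ ♙ ♙ ♙ ♙ ·│2
1│♖ · ♗ ♕ ♔ ♗ · ♖│1
  ─────────────────
  a b c d e f g h

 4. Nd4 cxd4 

  a b c d e f g h
  ─────────────────
8│♜ ♞ ♝ ♛ ♚ ♝ · ♜│8
7│♟ ♟ · ♟ · ♟ ♟ ♟│7
6│· · · · · · · ♞│6
5│· · · · ♟ · · ·│5
4│· · · ♟ · · · ·│4
3│♘ · · · · · · ♙│3
2│♙ ♙ ♙ ♙ ♙ ♙ ♙ ·│2
1│♖ · ♗ ♕ ♔ ♗ · ♖│1
  ─────────────────
  a b c d e f g h

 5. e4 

  a b c d e f g h
  ─────────────────
8│♜ ♞ ♝ ♛ ♚ ♝ · ♜│8
7│♟ ♟ · ♟ · ♟ ♟ ♟│7
6│· · · · · · · ♞│6
5│· · · · ♟ · · ·│5
4│· · · ♟ ♙ · · ·│4
3│♘ · · · · · · ♙│3
2│♙ ♙ ♙ ♙ · ♙ ♙ ·│2
1│♖ · ♗ ♕ ♔ ♗ · ♖│1
  ─────────────────
  a b c d e f g h


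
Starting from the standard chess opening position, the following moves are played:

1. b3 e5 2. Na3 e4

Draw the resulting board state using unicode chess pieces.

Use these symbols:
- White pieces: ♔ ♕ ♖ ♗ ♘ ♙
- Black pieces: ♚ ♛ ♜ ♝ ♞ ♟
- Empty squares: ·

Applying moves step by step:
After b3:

♜ ♞ ♝ ♛ ♚ ♝ ♞ ♜
♟ ♟ ♟ ♟ ♟ ♟ ♟ ♟
· · · · · · · ·
· · · · · · · ·
· · · · · · · ·
· ♙ · · · · · ·
♙ · ♙ ♙ ♙ ♙ ♙ ♙
♖ ♘ ♗ ♕ ♔ ♗ ♘ ♖


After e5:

♜ ♞ ♝ ♛ ♚ ♝ ♞ ♜
♟ ♟ ♟ ♟ · ♟ ♟ ♟
· · · · · · · ·
· · · · ♟ · · ·
· · · · · · · ·
· ♙ · · · · · ·
♙ · ♙ ♙ ♙ ♙ ♙ ♙
♖ ♘ ♗ ♕ ♔ ♗ ♘ ♖


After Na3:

♜ ♞ ♝ ♛ ♚ ♝ ♞ ♜
♟ ♟ ♟ ♟ · ♟ ♟ ♟
· · · · · · · ·
· · · · ♟ · · ·
· · · · · · · ·
♘ ♙ · · · · · ·
♙ · ♙ ♙ ♙ ♙ ♙ ♙
♖ · ♗ ♕ ♔ ♗ ♘ ♖


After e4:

♜ ♞ ♝ ♛ ♚ ♝ ♞ ♜
♟ ♟ ♟ ♟ · ♟ ♟ ♟
· · · · · · · ·
· · · · · · · ·
· · · · ♟ · · ·
♘ ♙ · · · · · ·
♙ · ♙ ♙ ♙ ♙ ♙ ♙
♖ · ♗ ♕ ♔ ♗ ♘ ♖



  a b c d e f g h
  ─────────────────
8│♜ ♞ ♝ ♛ ♚ ♝ ♞ ♜│8
7│♟ ♟ ♟ ♟ · ♟ ♟ ♟│7
6│· · · · · · · ·│6
5│· · · · · · · ·│5
4│· · · · ♟ · · ·│4
3│♘ ♙ · · · · · ·│3
2│♙ · ♙ ♙ ♙ ♙ ♙ ♙│2
1│♖ · ♗ ♕ ♔ ♗ ♘ ♖│1
  ─────────────────
  a b c d e f g h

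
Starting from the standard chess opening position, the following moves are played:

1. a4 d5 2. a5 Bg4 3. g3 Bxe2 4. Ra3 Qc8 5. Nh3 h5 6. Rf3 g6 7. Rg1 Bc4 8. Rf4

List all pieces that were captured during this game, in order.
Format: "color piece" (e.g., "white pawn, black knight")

Tracking captures:
  Bxe2: captured white pawn

white pawn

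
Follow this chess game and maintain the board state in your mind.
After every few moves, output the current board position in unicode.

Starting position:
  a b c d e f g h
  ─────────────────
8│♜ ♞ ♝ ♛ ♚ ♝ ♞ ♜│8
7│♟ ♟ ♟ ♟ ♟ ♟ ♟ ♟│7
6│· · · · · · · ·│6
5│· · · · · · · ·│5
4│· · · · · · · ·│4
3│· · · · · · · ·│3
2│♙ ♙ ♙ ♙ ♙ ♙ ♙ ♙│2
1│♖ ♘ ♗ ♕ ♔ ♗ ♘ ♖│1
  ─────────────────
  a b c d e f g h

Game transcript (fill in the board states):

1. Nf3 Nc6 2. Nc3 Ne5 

  a b c d e f g h
  ─────────────────
8│♜ · ♝ ♛ ♚ ♝ ♞ ♜│8
7│♟ ♟ ♟ ♟ ♟ ♟ ♟ ♟│7
6│· · · · · · · ·│6
5│· · · · ♞ · · ·│5
4│· · · · · · · ·│4
3│· · ♘ · · ♘ · ·│3
2│♙ ♙ ♙ ♙ ♙ ♙ ♙ ♙│2
1│♖ · ♗ ♕ ♔ ♗ · ♖│1
  ─────────────────
  a b c d e f g h

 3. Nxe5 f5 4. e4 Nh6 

  a b c d e f g h
  ─────────────────
8│♜ · ♝ ♛ ♚ ♝ · ♜│8
7│♟ ♟ ♟ ♟ ♟ · ♟ ♟│7
6│· · · · · · · ♞│6
5│· · · · ♘ ♟ · ·│5
4│· · · · ♙ · · ·│4
3│· · ♘ · · · · ·│3
2│♙ ♙ ♙ ♙ · ♙ ♙ ♙│2
1│♖ · ♗ ♕ ♔ ♗ · ♖│1
  ─────────────────
  a b c d e f g h

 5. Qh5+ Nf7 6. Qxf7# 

  a b c d e f g h
  ─────────────────
8│♜ · ♝ ♛ ♚ ♝ · ♜│8
7│♟ ♟ ♟ ♟ ♟ ♕ ♟ ♟│7
6│· · · · · · · ·│6
5│· · · · ♘ ♟ · ·│5
4│· · · · ♙ · · ·│4
3│· · ♘ · · · · ·│3
2│♙ ♙ ♙ ♙ · ♙ ♙ ♙│2
1│♖ · ♗ · ♔ ♗ · ♖│1
  ─────────────────
  a b c d e f g h


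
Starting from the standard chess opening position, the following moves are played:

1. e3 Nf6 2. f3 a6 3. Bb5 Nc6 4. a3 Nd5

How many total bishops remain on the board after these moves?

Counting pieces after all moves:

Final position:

  a b c d e f g h
  ─────────────────
8│♜ · ♝ ♛ ♚ ♝ · ♜│8
7│· ♟ ♟ ♟ ♟ ♟ ♟ ♟│7
6│♟ · ♞ · · · · ·│6
5│· ♗ · ♞ · · · ·│5
4│· · · · · · · ·│4
3│♙ · · · ♙ ♙ · ·│3
2│· ♙ ♙ ♙ · · ♙ ♙│2
1│♖ ♘ ♗ ♕ ♔ · ♘ ♖│1
  ─────────────────
  a b c d e f g h


4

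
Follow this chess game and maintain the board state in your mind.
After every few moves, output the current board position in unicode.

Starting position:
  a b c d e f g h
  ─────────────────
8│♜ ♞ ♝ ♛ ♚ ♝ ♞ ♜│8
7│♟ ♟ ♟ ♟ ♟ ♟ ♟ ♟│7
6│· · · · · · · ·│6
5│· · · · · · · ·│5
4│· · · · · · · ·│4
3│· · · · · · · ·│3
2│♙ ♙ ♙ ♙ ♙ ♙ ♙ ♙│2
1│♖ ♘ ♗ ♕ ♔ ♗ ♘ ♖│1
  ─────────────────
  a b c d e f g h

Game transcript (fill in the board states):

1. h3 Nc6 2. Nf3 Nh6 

  a b c d e f g h
  ─────────────────
8│♜ · ♝ ♛ ♚ ♝ · ♜│8
7│♟ ♟ ♟ ♟ ♟ ♟ ♟ ♟│7
6│· · ♞ · · · · ♞│6
5│· · · · · · · ·│5
4│· · · · · · · ·│4
3│· · · · · ♘ · ♙│3
2│♙ ♙ ♙ ♙ ♙ ♙ ♙ ·│2
1│♖ ♘ ♗ ♕ ♔ ♗ · ♖│1
  ─────────────────
  a b c d e f g h

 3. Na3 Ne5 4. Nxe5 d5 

  a b c d e f g h
  ─────────────────
8│♜ · ♝ ♛ ♚ ♝ · ♜│8
7│♟ ♟ ♟ · ♟ ♟ ♟ ♟│7
6│· · · · · · · ♞│6
5│· · · ♟ ♘ · · ·│5
4│· · · · · · · ·│4
3│♘ · · · · · · ♙│3
2│♙ ♙ ♙ ♙ ♙ ♙ ♙ ·│2
1│♖ · ♗ ♕ ♔ ♗ · ♖│1
  ─────────────────
  a b c d e f g h

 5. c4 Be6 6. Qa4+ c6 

  a b c d e f g h
  ─────────────────
8│♜ · · ♛ ♚ ♝ · ♜│8
7│♟ ♟ · · ♟ ♟ ♟ ♟│7
6│· · ♟ · ♝ · · ♞│6
5│· · · ♟ ♘ · · ·│5
4│♕ · ♙ · · · · ·│4
3│♘ · · · · · · ♙│3
2│♙ ♙ · ♙ ♙ ♙ ♙ ·│2
1│♖ · ♗ · ♔ ♗ · ♖│1
  ─────────────────
  a b c d e f g h

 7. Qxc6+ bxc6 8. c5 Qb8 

  a b c d e f g h
  ─────────────────
8│♜ ♛ · · ♚ ♝ · ♜│8
7│♟ · · · ♟ ♟ ♟ ♟│7
6│· · ♟ · ♝ · · ♞│6
5│· · ♙ ♟ ♘ · · ·│5
4│· · · · · · · ·│4
3│♘ · · · · · · ♙│3
2│♙ ♙ · ♙ ♙ ♙ ♙ ·│2
1│♖ · ♗ · ♔ ♗ · ♖│1
  ─────────────────
  a b c d e f g h

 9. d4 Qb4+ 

  a b c d e f g h
  ─────────────────
8│♜ · · · ♚ ♝ · ♜│8
7│♟ · · · ♟ ♟ ♟ ♟│7
6│· · ♟ · ♝ · · ♞│6
5│· · ♙ ♟ ♘ · · ·│5
4│· ♛ · ♙ · · · ·│4
3│♘ · · · · · · ♙│3
2│♙ ♙ · · ♙ ♙ ♙ ·│2
1│♖ · ♗ · ♔ ♗ · ♖│1
  ─────────────────
  a b c d e f g h


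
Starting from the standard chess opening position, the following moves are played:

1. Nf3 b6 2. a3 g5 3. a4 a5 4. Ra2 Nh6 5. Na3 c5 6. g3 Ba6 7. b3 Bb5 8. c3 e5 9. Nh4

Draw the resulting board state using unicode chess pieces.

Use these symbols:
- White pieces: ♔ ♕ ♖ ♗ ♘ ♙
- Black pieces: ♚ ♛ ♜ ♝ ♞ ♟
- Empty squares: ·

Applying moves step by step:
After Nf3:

♜ ♞ ♝ ♛ ♚ ♝ ♞ ♜
♟ ♟ ♟ ♟ ♟ ♟ ♟ ♟
· · · · · · · ·
· · · · · · · ·
· · · · · · · ·
· · · · · ♘ · ·
♙ ♙ ♙ ♙ ♙ ♙ ♙ ♙
♖ ♘ ♗ ♕ ♔ ♗ · ♖


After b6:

♜ ♞ ♝ ♛ ♚ ♝ ♞ ♜
♟ · ♟ ♟ ♟ ♟ ♟ ♟
· ♟ · · · · · ·
· · · · · · · ·
· · · · · · · ·
· · · · · ♘ · ·
♙ ♙ ♙ ♙ ♙ ♙ ♙ ♙
♖ ♘ ♗ ♕ ♔ ♗ · ♖


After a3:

♜ ♞ ♝ ♛ ♚ ♝ ♞ ♜
♟ · ♟ ♟ ♟ ♟ ♟ ♟
· ♟ · · · · · ·
· · · · · · · ·
· · · · · · · ·
♙ · · · · ♘ · ·
· ♙ ♙ ♙ ♙ ♙ ♙ ♙
♖ ♘ ♗ ♕ ♔ ♗ · ♖


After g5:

♜ ♞ ♝ ♛ ♚ ♝ ♞ ♜
♟ · ♟ ♟ ♟ ♟ · ♟
· ♟ · · · · · ·
· · · · · · ♟ ·
· · · · · · · ·
♙ · · · · ♘ · ·
· ♙ ♙ ♙ ♙ ♙ ♙ ♙
♖ ♘ ♗ ♕ ♔ ♗ · ♖


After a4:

♜ ♞ ♝ ♛ ♚ ♝ ♞ ♜
♟ · ♟ ♟ ♟ ♟ · ♟
· ♟ · · · · · ·
· · · · · · ♟ ·
♙ · · · · · · ·
· · · · · ♘ · ·
· ♙ ♙ ♙ ♙ ♙ ♙ ♙
♖ ♘ ♗ ♕ ♔ ♗ · ♖


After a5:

♜ ♞ ♝ ♛ ♚ ♝ ♞ ♜
· · ♟ ♟ ♟ ♟ · ♟
· ♟ · · · · · ·
♟ · · · · · ♟ ·
♙ · · · · · · ·
· · · · · ♘ · ·
· ♙ ♙ ♙ ♙ ♙ ♙ ♙
♖ ♘ ♗ ♕ ♔ ♗ · ♖


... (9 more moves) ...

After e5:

♜ ♞ · ♛ ♚ ♝ · ♜
· · · ♟ · ♟ · ♟
· ♟ · · · · · ♞
♟ ♝ ♟ · ♟ · ♟ ·
♙ · · · · · · ·
♘ ♙ ♙ · · ♘ ♙ ·
♖ · · ♙ ♙ ♙ · ♙
· · ♗ ♕ ♔ ♗ · ♖


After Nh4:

♜ ♞ · ♛ ♚ ♝ · ♜
· · · ♟ · ♟ · ♟
· ♟ · · · · · ♞
♟ ♝ ♟ · ♟ · ♟ ·
♙ · · · · · · ♘
♘ ♙ ♙ · · · ♙ ·
♖ · · ♙ ♙ ♙ · ♙
· · ♗ ♕ ♔ ♗ · ♖



  a b c d e f g h
  ─────────────────
8│♜ ♞ · ♛ ♚ ♝ · ♜│8
7│· · · ♟ · ♟ · ♟│7
6│· ♟ · · · · · ♞│6
5│♟ ♝ ♟ · ♟ · ♟ ·│5
4│♙ · · · · · · ♘│4
3│♘ ♙ ♙ · · · ♙ ·│3
2│♖ · · ♙ ♙ ♙ · ♙│2
1│· · ♗ ♕ ♔ ♗ · ♖│1
  ─────────────────
  a b c d e f g h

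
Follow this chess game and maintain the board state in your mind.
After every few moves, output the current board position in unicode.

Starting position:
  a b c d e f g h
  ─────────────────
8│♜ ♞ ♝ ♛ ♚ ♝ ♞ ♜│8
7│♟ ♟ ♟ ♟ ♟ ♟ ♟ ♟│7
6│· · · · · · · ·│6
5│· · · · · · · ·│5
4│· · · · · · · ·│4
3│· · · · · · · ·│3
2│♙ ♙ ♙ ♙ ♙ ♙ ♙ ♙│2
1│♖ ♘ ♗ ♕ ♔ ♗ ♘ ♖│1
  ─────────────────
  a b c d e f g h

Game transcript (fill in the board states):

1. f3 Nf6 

  a b c d e f g h
  ─────────────────
8│♜ ♞ ♝ ♛ ♚ ♝ · ♜│8
7│♟ ♟ ♟ ♟ ♟ ♟ ♟ ♟│7
6│· · · · · ♞ · ·│6
5│· · · · · · · ·│5
4│· · · · · · · ·│4
3│· · · · · ♙ · ·│3
2│♙ ♙ ♙ ♙ ♙ · ♙ ♙│2
1│♖ ♘ ♗ ♕ ♔ ♗ ♘ ♖│1
  ─────────────────
  a b c d e f g h

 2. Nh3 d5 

  a b c d e f g h
  ─────────────────
8│♜ ♞ ♝ ♛ ♚ ♝ · ♜│8
7│♟ ♟ ♟ · ♟ ♟ ♟ ♟│7
6│· · · · · ♞ · ·│6
5│· · · ♟ · · · ·│5
4│· · · · · · · ·│4
3│· · · · · ♙ · ♘│3
2│♙ ♙ ♙ ♙ ♙ · ♙ ♙│2
1│♖ ♘ ♗ ♕ ♔ ♗ · ♖│1
  ─────────────────
  a b c d e f g h

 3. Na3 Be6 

  a b c d e f g h
  ─────────────────
8│♜ ♞ · ♛ ♚ ♝ · ♜│8
7│♟ ♟ ♟ · ♟ ♟ ♟ ♟│7
6│· · · · ♝ ♞ · ·│6
5│· · · ♟ · · · ·│5
4│· · · · · · · ·│4
3│♘ · · · · ♙ · ♘│3
2│♙ ♙ ♙ ♙ ♙ · ♙ ♙│2
1│♖ · ♗ ♕ ♔ ♗ · ♖│1
  ─────────────────
  a b c d e f g h

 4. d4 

  a b c d e f g h
  ─────────────────
8│♜ ♞ · ♛ ♚ ♝ · ♜│8
7│♟ ♟ ♟ · ♟ ♟ ♟ ♟│7
6│· · · · ♝ ♞ · ·│6
5│· · · ♟ · · · ·│5
4│· · · ♙ · · · ·│4
3│♘ · · · · ♙ · ♘│3
2│♙ ♙ ♙ · ♙ · ♙ ♙│2
1│♖ · ♗ ♕ ♔ ♗ · ♖│1
  ─────────────────
  a b c d e f g h


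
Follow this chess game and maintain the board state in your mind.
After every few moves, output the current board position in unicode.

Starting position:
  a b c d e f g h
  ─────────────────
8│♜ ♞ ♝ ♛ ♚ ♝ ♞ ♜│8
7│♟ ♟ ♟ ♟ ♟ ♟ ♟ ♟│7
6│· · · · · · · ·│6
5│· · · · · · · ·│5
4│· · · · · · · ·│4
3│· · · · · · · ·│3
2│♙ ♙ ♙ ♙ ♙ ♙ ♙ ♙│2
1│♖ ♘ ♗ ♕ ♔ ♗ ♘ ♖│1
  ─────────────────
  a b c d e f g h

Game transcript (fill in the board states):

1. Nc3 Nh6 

  a b c d e f g h
  ─────────────────
8│♜ ♞ ♝ ♛ ♚ ♝ · ♜│8
7│♟ ♟ ♟ ♟ ♟ ♟ ♟ ♟│7
6│· · · · · · · ♞│6
5│· · · · · · · ·│5
4│· · · · · · · ·│4
3│· · ♘ · · · · ·│3
2│♙ ♙ ♙ ♙ ♙ ♙ ♙ ♙│2
1│♖ · ♗ ♕ ♔ ♗ ♘ ♖│1
  ─────────────────
  a b c d e f g h

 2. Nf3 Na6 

  a b c d e f g h
  ─────────────────
8│♜ · ♝ ♛ ♚ ♝ · ♜│8
7│♟ ♟ ♟ ♟ ♟ ♟ ♟ ♟│7
6│♞ · · · · · · ♞│6
5│· · · · · · · ·│5
4│· · · · · · · ·│4
3│· · ♘ · · ♘ · ·│3
2│♙ ♙ ♙ ♙ ♙ ♙ ♙ ♙│2
1│♖ · ♗ ♕ ♔ ♗ · ♖│1
  ─────────────────
  a b c d e f g h

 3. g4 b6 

  a b c d e f g h
  ─────────────────
8│♜ · ♝ ♛ ♚ ♝ · ♜│8
7│♟ · ♟ ♟ ♟ ♟ ♟ ♟│7
6│♞ ♟ · · · · · ♞│6
5│· · · · · · · ·│5
4│· · · · · · ♙ ·│4
3│· · ♘ · · ♘ · ·│3
2│♙ ♙ ♙ ♙ ♙ ♙ · ♙│2
1│♖ · ♗ ♕ ♔ ♗ · ♖│1
  ─────────────────
  a b c d e f g h

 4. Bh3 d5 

  a b c d e f g h
  ─────────────────
8│♜ · ♝ ♛ ♚ ♝ · ♜│8
7│♟ · ♟ · ♟ ♟ ♟ ♟│7
6│♞ ♟ · · · · · ♞│6
5│· · · ♟ · · · ·│5
4│· · · · · · ♙ ·│4
3│· · ♘ · · ♘ · ♗│3
2│♙ ♙ ♙ ♙ ♙ ♙ · ♙│2
1│♖ · ♗ ♕ ♔ · · ♖│1
  ─────────────────
  a b c d e f g h

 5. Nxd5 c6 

  a b c d e f g h
  ─────────────────
8│♜ · ♝ ♛ ♚ ♝ · ♜│8
7│♟ · · · ♟ ♟ ♟ ♟│7
6│♞ ♟ ♟ · · · · ♞│6
5│· · · ♘ · · · ·│5
4│· · · · · · ♙ ·│4
3│· · · · · ♘ · ♗│3
2│♙ ♙ ♙ ♙ ♙ ♙ · ♙│2
1│♖ · ♗ ♕ ♔ · · ♖│1
  ─────────────────
  a b c d e f g h



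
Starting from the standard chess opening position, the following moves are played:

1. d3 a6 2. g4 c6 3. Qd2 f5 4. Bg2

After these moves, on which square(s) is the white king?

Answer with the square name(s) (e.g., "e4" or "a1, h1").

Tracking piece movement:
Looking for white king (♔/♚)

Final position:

  a b c d e f g h
  ─────────────────
8│♜ ♞ ♝ ♛ ♚ ♝ ♞ ♜│8
7│· ♟ · ♟ ♟ · ♟ ♟│7
6│♟ · ♟ · · · · ·│6
5│· · · · · ♟ · ·│5
4│· · · · · · ♙ ·│4
3│· · · ♙ · · · ·│3
2│♙ ♙ ♙ ♕ ♙ ♙ ♗ ♙│2
1│♖ ♘ ♗ · ♔ · ♘ ♖│1
  ─────────────────
  a b c d e f g h


e1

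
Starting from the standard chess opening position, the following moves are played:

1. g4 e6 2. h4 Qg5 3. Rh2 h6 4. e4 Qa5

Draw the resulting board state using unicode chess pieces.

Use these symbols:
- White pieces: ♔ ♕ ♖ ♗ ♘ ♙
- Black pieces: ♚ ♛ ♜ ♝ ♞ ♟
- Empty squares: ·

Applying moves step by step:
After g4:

♜ ♞ ♝ ♛ ♚ ♝ ♞ ♜
♟ ♟ ♟ ♟ ♟ ♟ ♟ ♟
· · · · · · · ·
· · · · · · · ·
· · · · · · ♙ ·
· · · · · · · ·
♙ ♙ ♙ ♙ ♙ ♙ · ♙
♖ ♘ ♗ ♕ ♔ ♗ ♘ ♖


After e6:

♜ ♞ ♝ ♛ ♚ ♝ ♞ ♜
♟ ♟ ♟ ♟ · ♟ ♟ ♟
· · · · ♟ · · ·
· · · · · · · ·
· · · · · · ♙ ·
· · · · · · · ·
♙ ♙ ♙ ♙ ♙ ♙ · ♙
♖ ♘ ♗ ♕ ♔ ♗ ♘ ♖


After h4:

♜ ♞ ♝ ♛ ♚ ♝ ♞ ♜
♟ ♟ ♟ ♟ · ♟ ♟ ♟
· · · · ♟ · · ·
· · · · · · · ·
· · · · · · ♙ ♙
· · · · · · · ·
♙ ♙ ♙ ♙ ♙ ♙ · ·
♖ ♘ ♗ ♕ ♔ ♗ ♘ ♖


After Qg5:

♜ ♞ ♝ · ♚ ♝ ♞ ♜
♟ ♟ ♟ ♟ · ♟ ♟ ♟
· · · · ♟ · · ·
· · · · · · ♛ ·
· · · · · · ♙ ♙
· · · · · · · ·
♙ ♙ ♙ ♙ ♙ ♙ · ·
♖ ♘ ♗ ♕ ♔ ♗ ♘ ♖


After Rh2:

♜ ♞ ♝ · ♚ ♝ ♞ ♜
♟ ♟ ♟ ♟ · ♟ ♟ ♟
· · · · ♟ · · ·
· · · · · · ♛ ·
· · · · · · ♙ ♙
· · · · · · · ·
♙ ♙ ♙ ♙ ♙ ♙ · ♖
♖ ♘ ♗ ♕ ♔ ♗ ♘ ·


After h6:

♜ ♞ ♝ · ♚ ♝ ♞ ♜
♟ ♟ ♟ ♟ · ♟ ♟ ·
· · · · ♟ · · ♟
· · · · · · ♛ ·
· · · · · · ♙ ♙
· · · · · · · ·
♙ ♙ ♙ ♙ ♙ ♙ · ♖
♖ ♘ ♗ ♕ ♔ ♗ ♘ ·


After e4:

♜ ♞ ♝ · ♚ ♝ ♞ ♜
♟ ♟ ♟ ♟ · ♟ ♟ ·
· · · · ♟ · · ♟
· · · · · · ♛ ·
· · · · ♙ · ♙ ♙
· · · · · · · ·
♙ ♙ ♙ ♙ · ♙ · ♖
♖ ♘ ♗ ♕ ♔ ♗ ♘ ·


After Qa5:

♜ ♞ ♝ · ♚ ♝ ♞ ♜
♟ ♟ ♟ ♟ · ♟ ♟ ·
· · · · ♟ · · ♟
♛ · · · · · · ·
· · · · ♙ · ♙ ♙
· · · · · · · ·
♙ ♙ ♙ ♙ · ♙ · ♖
♖ ♘ ♗ ♕ ♔ ♗ ♘ ·



  a b c d e f g h
  ─────────────────
8│♜ ♞ ♝ · ♚ ♝ ♞ ♜│8
7│♟ ♟ ♟ ♟ · ♟ ♟ ·│7
6│· · · · ♟ · · ♟│6
5│♛ · · · · · · ·│5
4│· · · · ♙ · ♙ ♙│4
3│· · · · · · · ·│3
2│♙ ♙ ♙ ♙ · ♙ · ♖│2
1│♖ ♘ ♗ ♕ ♔ ♗ ♘ ·│1
  ─────────────────
  a b c d e f g h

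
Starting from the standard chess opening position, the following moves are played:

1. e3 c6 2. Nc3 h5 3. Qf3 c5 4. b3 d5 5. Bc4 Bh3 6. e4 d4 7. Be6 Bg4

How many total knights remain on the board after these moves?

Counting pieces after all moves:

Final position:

  a b c d e f g h
  ─────────────────
8│♜ ♞ · ♛ ♚ ♝ ♞ ♜│8
7│♟ ♟ · · ♟ ♟ ♟ ·│7
6│· · · · ♗ · · ·│6
5│· · ♟ · · · · ♟│5
4│· · · ♟ ♙ · ♝ ·│4
3│· ♙ ♘ · · ♕ · ·│3
2│♙ · ♙ ♙ · ♙ ♙ ♙│2
1│♖ · ♗ · ♔ · ♘ ♖│1
  ─────────────────
  a b c d e f g h


4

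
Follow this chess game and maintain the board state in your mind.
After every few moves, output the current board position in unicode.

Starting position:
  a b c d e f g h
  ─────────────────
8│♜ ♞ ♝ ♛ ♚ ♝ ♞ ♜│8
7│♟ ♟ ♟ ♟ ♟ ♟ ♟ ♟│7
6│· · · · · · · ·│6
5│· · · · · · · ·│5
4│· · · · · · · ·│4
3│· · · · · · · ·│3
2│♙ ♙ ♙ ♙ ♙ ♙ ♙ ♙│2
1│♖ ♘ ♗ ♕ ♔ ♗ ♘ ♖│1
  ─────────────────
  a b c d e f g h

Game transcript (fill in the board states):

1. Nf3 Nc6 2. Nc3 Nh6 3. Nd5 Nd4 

  a b c d e f g h
  ─────────────────
8│♜ · ♝ ♛ ♚ ♝ · ♜│8
7│♟ ♟ ♟ ♟ ♟ ♟ ♟ ♟│7
6│· · · · · · · ♞│6
5│· · · ♘ · · · ·│5
4│· · · ♞ · · · ·│4
3│· · · · · ♘ · ·│3
2│♙ ♙ ♙ ♙ ♙ ♙ ♙ ♙│2
1│♖ · ♗ ♕ ♔ ♗ · ♖│1
  ─────────────────
  a b c d e f g h

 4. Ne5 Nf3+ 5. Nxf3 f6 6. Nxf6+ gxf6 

  a b c d e f g h
  ─────────────────
8│♜ · ♝ ♛ ♚ ♝ · ♜│8
7│♟ ♟ ♟ ♟ ♟ · · ♟│7
6│· · · · · ♟ · ♞│6
5│· · · · · · · ·│5
4│· · · · · · · ·│4
3│· · · · · ♘ · ·│3
2│♙ ♙ ♙ ♙ ♙ ♙ ♙ ♙│2
1│♖ · ♗ ♕ ♔ ♗ · ♖│1
  ─────────────────
  a b c d e f g h

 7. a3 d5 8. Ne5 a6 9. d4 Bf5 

  a b c d e f g h
  ─────────────────
8│♜ · · ♛ ♚ ♝ · ♜│8
7│· ♟ ♟ · ♟ · · ♟│7
6│♟ · · · · ♟ · ♞│6
5│· · · ♟ ♘ ♝ · ·│5
4│· · · ♙ · · · ·│4
3│♙ · · · · · · ·│3
2│· ♙ ♙ · ♙ ♙ ♙ ♙│2
1│♖ · ♗ ♕ ♔ ♗ · ♖│1
  ─────────────────
  a b c d e f g h

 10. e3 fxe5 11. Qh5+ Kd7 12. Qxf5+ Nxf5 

  a b c d e f g h
  ─────────────────
8│♜ · · ♛ · ♝ · ♜│8
7│· ♟ ♟ ♚ ♟ · · ♟│7
6│♟ · · · · · · ·│6
5│· · · ♟ ♟ ♞ · ·│5
4│· · · ♙ · · · ·│4
3│♙ · · · ♙ · · ·│3
2│· ♙ ♙ · · ♙ ♙ ♙│2
1│♖ · ♗ · ♔ ♗ · ♖│1
  ─────────────────
  a b c d e f g h

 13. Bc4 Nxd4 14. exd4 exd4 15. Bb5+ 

  a b c d e f g h
  ─────────────────
8│♜ · · ♛ · ♝ · ♜│8
7│· ♟ ♟ ♚ ♟ · · ♟│7
6│♟ · · · · · · ·│6
5│· ♗ · ♟ · · · ·│5
4│· · · ♟ · · · ·│4
3│♙ · · · · · · ·│3
2│· ♙ ♙ · · ♙ ♙ ♙│2
1│♖ · ♗ · ♔ · · ♖│1
  ─────────────────
  a b c d e f g h


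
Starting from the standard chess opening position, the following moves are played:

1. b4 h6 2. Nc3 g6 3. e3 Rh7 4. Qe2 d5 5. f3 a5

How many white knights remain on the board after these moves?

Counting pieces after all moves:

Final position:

  a b c d e f g h
  ─────────────────
8│♜ ♞ ♝ ♛ ♚ ♝ ♞ ·│8
7│· ♟ ♟ · ♟ ♟ · ♜│7
6│· · · · · · ♟ ♟│6
5│♟ · · ♟ · · · ·│5
4│· ♙ · · · · · ·│4
3│· · ♘ · ♙ ♙ · ·│3
2│♙ · ♙ ♙ ♕ · ♙ ♙│2
1│♖ · ♗ · ♔ ♗ ♘ ♖│1
  ─────────────────
  a b c d e f g h


2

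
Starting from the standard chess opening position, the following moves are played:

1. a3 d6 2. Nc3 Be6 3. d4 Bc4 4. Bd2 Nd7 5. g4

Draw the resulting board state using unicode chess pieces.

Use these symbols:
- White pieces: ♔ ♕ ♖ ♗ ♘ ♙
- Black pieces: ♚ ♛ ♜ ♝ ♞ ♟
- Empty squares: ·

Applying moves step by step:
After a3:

♜ ♞ ♝ ♛ ♚ ♝ ♞ ♜
♟ ♟ ♟ ♟ ♟ ♟ ♟ ♟
· · · · · · · ·
· · · · · · · ·
· · · · · · · ·
♙ · · · · · · ·
· ♙ ♙ ♙ ♙ ♙ ♙ ♙
♖ ♘ ♗ ♕ ♔ ♗ ♘ ♖


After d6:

♜ ♞ ♝ ♛ ♚ ♝ ♞ ♜
♟ ♟ ♟ · ♟ ♟ ♟ ♟
· · · ♟ · · · ·
· · · · · · · ·
· · · · · · · ·
♙ · · · · · · ·
· ♙ ♙ ♙ ♙ ♙ ♙ ♙
♖ ♘ ♗ ♕ ♔ ♗ ♘ ♖


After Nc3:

♜ ♞ ♝ ♛ ♚ ♝ ♞ ♜
♟ ♟ ♟ · ♟ ♟ ♟ ♟
· · · ♟ · · · ·
· · · · · · · ·
· · · · · · · ·
♙ · ♘ · · · · ·
· ♙ ♙ ♙ ♙ ♙ ♙ ♙
♖ · ♗ ♕ ♔ ♗ ♘ ♖


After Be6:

♜ ♞ · ♛ ♚ ♝ ♞ ♜
♟ ♟ ♟ · ♟ ♟ ♟ ♟
· · · ♟ ♝ · · ·
· · · · · · · ·
· · · · · · · ·
♙ · ♘ · · · · ·
· ♙ ♙ ♙ ♙ ♙ ♙ ♙
♖ · ♗ ♕ ♔ ♗ ♘ ♖


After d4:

♜ ♞ · ♛ ♚ ♝ ♞ ♜
♟ ♟ ♟ · ♟ ♟ ♟ ♟
· · · ♟ ♝ · · ·
· · · · · · · ·
· · · ♙ · · · ·
♙ · ♘ · · · · ·
· ♙ ♙ · ♙ ♙ ♙ ♙
♖ · ♗ ♕ ♔ ♗ ♘ ♖


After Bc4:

♜ ♞ · ♛ ♚ ♝ ♞ ♜
♟ ♟ ♟ · ♟ ♟ ♟ ♟
· · · ♟ · · · ·
· · · · · · · ·
· · ♝ ♙ · · · ·
♙ · ♘ · · · · ·
· ♙ ♙ · ♙ ♙ ♙ ♙
♖ · ♗ ♕ ♔ ♗ ♘ ♖


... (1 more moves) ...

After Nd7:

♜ · · ♛ ♚ ♝ ♞ ♜
♟ ♟ ♟ ♞ ♟ ♟ ♟ ♟
· · · ♟ · · · ·
· · · · · · · ·
· · ♝ ♙ · · · ·
♙ · ♘ · · · · ·
· ♙ ♙ ♗ ♙ ♙ ♙ ♙
♖ · · ♕ ♔ ♗ ♘ ♖


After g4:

♜ · · ♛ ♚ ♝ ♞ ♜
♟ ♟ ♟ ♞ ♟ ♟ ♟ ♟
· · · ♟ · · · ·
· · · · · · · ·
· · ♝ ♙ · · ♙ ·
♙ · ♘ · · · · ·
· ♙ ♙ ♗ ♙ ♙ · ♙
♖ · · ♕ ♔ ♗ ♘ ♖



  a b c d e f g h
  ─────────────────
8│♜ · · ♛ ♚ ♝ ♞ ♜│8
7│♟ ♟ ♟ ♞ ♟ ♟ ♟ ♟│7
6│· · · ♟ · · · ·│6
5│· · · · · · · ·│5
4│· · ♝ ♙ · · ♙ ·│4
3│♙ · ♘ · · · · ·│3
2│· ♙ ♙ ♗ ♙ ♙ · ♙│2
1│♖ · · ♕ ♔ ♗ ♘ ♖│1
  ─────────────────
  a b c d e f g h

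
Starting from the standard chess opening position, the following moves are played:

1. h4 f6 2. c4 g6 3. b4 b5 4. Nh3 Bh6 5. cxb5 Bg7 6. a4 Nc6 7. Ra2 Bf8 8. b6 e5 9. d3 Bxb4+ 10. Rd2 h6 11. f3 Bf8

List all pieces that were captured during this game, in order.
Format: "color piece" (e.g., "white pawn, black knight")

Tracking captures:
  cxb5: captured black pawn
  Bxb4+: captured white pawn

black pawn, white pawn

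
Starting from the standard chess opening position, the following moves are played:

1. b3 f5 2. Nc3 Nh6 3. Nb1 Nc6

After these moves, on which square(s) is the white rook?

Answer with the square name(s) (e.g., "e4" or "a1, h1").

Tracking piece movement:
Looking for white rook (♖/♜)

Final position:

  a b c d e f g h
  ─────────────────
8│♜ · ♝ ♛ ♚ ♝ · ♜│8
7│♟ ♟ ♟ ♟ ♟ · ♟ ♟│7
6│· · ♞ · · · · ♞│6
5│· · · · · ♟ · ·│5
4│· · · · · · · ·│4
3│· ♙ · · · · · ·│3
2│♙ · ♙ ♙ ♙ ♙ ♙ ♙│2
1│♖ ♘ ♗ ♕ ♔ ♗ ♘ ♖│1
  ─────────────────
  a b c d e f g h


a1, h1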